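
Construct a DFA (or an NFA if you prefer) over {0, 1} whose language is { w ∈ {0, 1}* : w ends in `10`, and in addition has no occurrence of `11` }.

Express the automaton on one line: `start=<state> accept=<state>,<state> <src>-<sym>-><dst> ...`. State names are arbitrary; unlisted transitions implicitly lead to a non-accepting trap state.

start=q0 accept=q2 q0-0->q0 q0-1->q1 q1-0->q2 q1-1->q3 q2-0->q0 q2-1->q1 q3-0->q3 q3-1->q3

Build one automaton per condition and run them in lockstep. One (3 states) tracks how much of the suffix `10` has currently been matched; the other (3 states) tracks partial matches of the forbidden pattern `11`. Each combined state is a pair, one component from each; accept when both components accept. After merging equivalent states the machine shrinks.
With 4 states:
        0   1  
>  q0   q0  q1 
   q1   q2  q3 
 * q2   q0  q1 
   q3   q3  q3 
(> = start, * = accepting)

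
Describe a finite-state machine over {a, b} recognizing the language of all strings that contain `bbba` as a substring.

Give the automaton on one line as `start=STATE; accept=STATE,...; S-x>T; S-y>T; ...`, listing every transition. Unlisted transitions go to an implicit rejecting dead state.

States s0..s3 record the length of the longest prefix of `bbba` that matches the current input suffix. Reaching s4 means `bbba` has been seen, and we stay there forever. Accept from s4.
        a   b  
>  s0   s0  s1 
   s1   s0  s2 
   s2   s0  s3 
   s3   s4  s3 
 * s4   s4  s4 
(> = start, * = accepting)

start=s0; accept=s4; s0-a>s0; s0-b>s1; s1-a>s0; s1-b>s2; s2-a>s0; s2-b>s3; s3-a>s4; s3-b>s3; s4-a>s4; s4-b>s4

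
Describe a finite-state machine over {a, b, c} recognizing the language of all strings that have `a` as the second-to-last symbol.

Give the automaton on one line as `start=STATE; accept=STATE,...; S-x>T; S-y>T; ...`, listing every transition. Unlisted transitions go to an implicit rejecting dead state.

start=q0; accept=q4,q5,q6; q0-a>q1; q0-b>q2; q0-c>q3; q1-a>q4; q1-b>q5; q1-c>q6; q2-a>q7; q2-b>q8; q2-c>q9; q3-a>q10; q3-b>q11; q3-c>q12; q4-a>q4; q4-b>q5; q4-c>q6; q5-a>q7; q5-b>q8; q5-c>q9; q6-a>q10; q6-b>q11; q6-c>q12; q7-a>q4; q7-b>q5; q7-c>q6; q8-a>q7; q8-b>q8; q8-c>q9; q9-a>q10; q9-b>q11; q9-c>q12; q10-a>q4; q10-b>q5; q10-c>q6; q11-a>q7; q11-b>q8; q11-c>q9; q12-a>q10; q12-b>q11; q12-c>q12

Because acceptance depends on a position counted from the end, the machine has to buffer the most recent 2 symbols. Make each state the string of the last up-to-2 symbols read; on input `x` shift the window left and append `x`. Accept when the buffered window has length 2 and begins with `a`.
A 13-state machine:
          a    b    c  
>  q0     q1   q2   q3 
   q1     q4   q5   q6 
   q2     q7   q8   q9 
   q3    q10  q11  q12 
 * q4     q4   q5   q6 
 * q5     q7   q8   q9 
 * q6    q10  q11  q12 
   q7     q4   q5   q6 
   q8     q7   q8   q9 
   q9    q10  q11  q12 
   q10    q4   q5   q6 
   q11    q7   q8   q9 
   q12   q10  q11  q12 
(> = start, * = accepting)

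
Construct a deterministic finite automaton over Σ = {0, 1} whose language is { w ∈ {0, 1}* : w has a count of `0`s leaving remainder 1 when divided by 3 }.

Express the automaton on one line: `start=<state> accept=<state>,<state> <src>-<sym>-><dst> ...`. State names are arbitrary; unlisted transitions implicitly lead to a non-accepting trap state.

The only thing that matters is how many `0`s have appeared, reduced mod 3. Use one state per residue: q0 for 0, …, q2 for 2. Reading `0` moves to the next residue; anything else stays put. q1 is accepting.
With 3 states:
        0   1  
>  q0   q1  q0 
 * q1   q2  q1 
   q2   q0  q2 
(> = start, * = accepting)

start=q0 accept=q1 q0-0->q1 q0-1->q0 q1-0->q2 q1-1->q1 q2-0->q0 q2-1->q2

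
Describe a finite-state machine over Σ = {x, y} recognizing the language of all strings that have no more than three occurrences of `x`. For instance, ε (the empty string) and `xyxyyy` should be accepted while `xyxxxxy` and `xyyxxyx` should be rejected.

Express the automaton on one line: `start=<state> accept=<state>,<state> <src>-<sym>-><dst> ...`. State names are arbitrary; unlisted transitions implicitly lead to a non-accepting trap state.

start=S0 accept=S0,S1,S2,S3 S0-x->S1 S0-y->S0 S1-x->S2 S1-y->S1 S2-x->S3 S2-y->S2 S3-x->S4 S3-y->S3 S4-x->S4 S4-y->S4

Count `x`s, saturating at 4: states S0 through S3 mean 0 through 3 `x`s seen; S4 means more than 3. Each `x` increments (capped at S4); other symbols loop. Accept from {S0, S1, S2, S3}.
A 5-state machine:
        x   y  
>* S0   S1  S0 
 * S1   S2  S1 
 * S2   S3  S2 
 * S3   S4  S3 
   S4   S4  S4 
(> = start, * = accepting)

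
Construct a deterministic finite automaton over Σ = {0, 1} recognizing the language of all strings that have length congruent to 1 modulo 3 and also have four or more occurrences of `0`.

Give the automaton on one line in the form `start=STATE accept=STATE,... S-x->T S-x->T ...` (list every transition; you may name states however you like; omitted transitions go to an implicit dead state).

Build one automaton per condition and run them in lockstep. The first has 3 states tracking the input length modulo 3; the second has 6 states tracking the count of `0`s, saturating at 5. A product state is a pair (one from each), accepting exactly when both do. Minimizing collapses redundant product states.
       0  1 
>  A   B  C 
   B   D  E 
   C   E  F 
   D   G  H 
   E   H  I 
   F   I  A 
   G   J  K 
   H   K  L 
   I   L  B 
 * J   M  M 
   K   M  N 
   L   N  D 
   M   O  O 
   N   O  G 
   O   J  J 
(> = start, * = accepting)

start=A accept=J A-0->B A-1->C B-0->D B-1->E C-0->E C-1->F D-0->G D-1->H E-0->H E-1->I F-0->I F-1->A G-0->J G-1->K H-0->K H-1->L I-0->L I-1->B J-0->M J-1->M K-0->M K-1->N L-0->N L-1->D M-0->O M-1->O N-0->O N-1->G O-0->J O-1->J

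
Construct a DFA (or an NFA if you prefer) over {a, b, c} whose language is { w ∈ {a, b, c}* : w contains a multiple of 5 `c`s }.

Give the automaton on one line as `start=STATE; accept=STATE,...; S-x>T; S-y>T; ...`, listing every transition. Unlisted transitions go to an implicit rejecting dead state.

The only thing that matters is how many `c`s have appeared, reduced mod 5. Use one state per residue: S0 for 0, …, S4 for 4. Reading `c` moves to the next residue; anything else stays put. S0 is accepting.
With 5 states:
        a   b   c  
>* S0   S0  S0  S1 
   S1   S1  S1  S2 
   S2   S2  S2  S3 
   S3   S3  S3  S4 
   S4   S4  S4  S0 
(> = start, * = accepting)

start=S0; accept=S0; S0-a>S0; S0-b>S0; S0-c>S1; S1-a>S1; S1-b>S1; S1-c>S2; S2-a>S2; S2-b>S2; S2-c>S3; S3-a>S3; S3-b>S3; S3-c>S4; S4-a>S4; S4-b>S4; S4-c>S0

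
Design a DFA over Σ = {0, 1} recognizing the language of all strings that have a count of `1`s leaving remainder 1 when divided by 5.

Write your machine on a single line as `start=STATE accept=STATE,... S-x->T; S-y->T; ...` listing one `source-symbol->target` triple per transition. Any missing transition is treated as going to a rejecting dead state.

start=q0; accept=q1; q0-0->q0; q0-1->q1; q1-0->q1; q1-1->q2; q2-0->q2; q2-1->q3; q3-0->q3; q3-1->q4; q4-0->q4; q4-1->q0

The only thing that matters is how many `1`s have appeared, reduced mod 5. Use one state per residue: q0 for 0, …, q4 for 4. Reading `1` moves to the next residue; anything else stays put. q1 is accepting.
With 5 states:
        0   1  
>  q0   q0  q1 
 * q1   q1  q2 
   q2   q2  q3 
   q3   q3  q4 
   q4   q4  q0 
(> = start, * = accepting)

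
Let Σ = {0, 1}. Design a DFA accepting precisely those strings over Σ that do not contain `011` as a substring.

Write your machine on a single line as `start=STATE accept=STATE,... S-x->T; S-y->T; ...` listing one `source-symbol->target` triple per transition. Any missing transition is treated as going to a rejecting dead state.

This is the complement of 'contains `011`'. Use the same substring-matching states — q0 through q3 holding how much of `011` has just been matched — but flip the accepting set: everything except the trap q3 accepts.
With 4 states:
        0   1  
>* q0   q1  q0 
 * q1   q1  q2 
 * q2   q1  q3 
   q3   q3  q3 
(> = start, * = accepting)

start=q0; accept=q0,q1,q2; q0-0->q1; q0-1->q0; q1-0->q1; q1-1->q2; q2-0->q1; q2-1->q3; q3-0->q3; q3-1->q3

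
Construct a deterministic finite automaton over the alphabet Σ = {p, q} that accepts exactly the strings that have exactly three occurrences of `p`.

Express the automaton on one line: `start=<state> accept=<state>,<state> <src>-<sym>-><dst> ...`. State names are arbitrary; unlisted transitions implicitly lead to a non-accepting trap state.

Count `p`s, saturating at 4: states A through D mean 0 through 3 `p`s seen; E means more than 3. Each `p` increments (capped at E); other symbols loop. Accept from {D}.
With 5 states:
       p  q 
>  A   B  A 
   B   C  B 
   C   D  C 
 * D   E  D 
   E   E  E 
(> = start, * = accepting)

start=A accept=D A-p->B A-q->A B-p->C B-q->B C-p->D C-q->C D-p->E D-q->D E-p->E E-q->E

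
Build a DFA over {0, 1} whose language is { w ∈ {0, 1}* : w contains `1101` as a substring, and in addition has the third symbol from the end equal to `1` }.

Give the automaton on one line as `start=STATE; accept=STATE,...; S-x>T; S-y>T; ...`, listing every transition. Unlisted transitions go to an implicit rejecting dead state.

start=A; accept=E,H,I,J; A-0>A; A-1>B; B-0>A; B-1>C; C-0>D; C-1>C; D-0>A; D-1>E; E-0>F; E-1>G; F-0>H; F-1>E; G-0>I; G-1>J; H-0>K; H-1>L; I-0>H; I-1>E; J-0>I; J-1>J; K-0>K; K-1>L; L-0>F; L-1>G

Build one automaton per condition and run them in lockstep. The first has 5 states tracking whether and how much of `1101` has been seen; the second has 15 states tracking the last 3 symbols read. A product state is a pair (one from each), accepting exactly when both do. Equivalent product states are then merged.
       0  1 
>  A   A  B 
   B   A  C 
   C   D  C 
   D   A  E 
 * E   F  G 
   F   H  E 
   G   I  J 
 * H   K  L 
 * I   H  E 
 * J   I  J 
   K   K  L 
   L   F  G 
(> = start, * = accepting)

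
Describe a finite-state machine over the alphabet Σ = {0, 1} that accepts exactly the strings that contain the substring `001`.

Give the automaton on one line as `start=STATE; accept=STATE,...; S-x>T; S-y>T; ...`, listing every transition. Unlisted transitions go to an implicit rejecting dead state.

States S0..S2 record the length of the longest prefix of `001` that matches the current input suffix. Reaching S3 means `001` has been seen, and we stay there forever. Accept from S3.
With 4 states:
        0   1  
>  S0   S1  S0 
   S1   S2  S0 
   S2   S2  S3 
 * S3   S3  S3 
(> = start, * = accepting)

start=S0; accept=S3; S0-0>S1; S0-1>S0; S1-0>S2; S1-1>S0; S2-0>S2; S2-1>S3; S3-0>S3; S3-1>S3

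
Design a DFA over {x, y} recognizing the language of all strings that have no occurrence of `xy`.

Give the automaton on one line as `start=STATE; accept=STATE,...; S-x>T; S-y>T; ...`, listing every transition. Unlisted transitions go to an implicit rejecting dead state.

Track partial matches of the forbidden pattern `xy`. State q2 is a dead state reached once `xy` has occurred; every other state accepts. q0 means no part of `xy` is currently matched.
3 states suffice.
        x   y  
>* q0   q1  q0 
 * q1   q1  q2 
   q2   q2  q2 
(> = start, * = accepting)

start=q0; accept=q0,q1; q0-x>q1; q0-y>q0; q1-x>q1; q1-y>q2; q2-x>q2; q2-y>q2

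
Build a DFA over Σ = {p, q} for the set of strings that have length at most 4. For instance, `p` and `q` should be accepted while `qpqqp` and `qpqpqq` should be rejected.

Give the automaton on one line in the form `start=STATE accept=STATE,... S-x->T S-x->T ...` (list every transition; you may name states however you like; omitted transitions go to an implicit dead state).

start=S0 accept=S0,S1,S2,S3,S4 S0-p->S1 S0-q->S1 S1-p->S2 S1-q->S2 S2-p->S3 S2-q->S3 S3-p->S4 S3-q->S4 S4-p->S5 S4-q->S5 S5-p->S5 S5-q->S5

We only need to distinguish lengths 0, 1, …, 4, and '>4'. Chain S0 → S1 → S2 → S3 → S4 → S5 on every symbol, with S5 looping. Accepting states: {S0, S1, S2, S3, S4}.
A 6-state machine:
        p   q  
>* S0   S1  S1 
 * S1   S2  S2 
 * S2   S3  S3 
 * S3   S4  S4 
 * S4   S5  S5 
   S5   S5  S5 
(> = start, * = accepting)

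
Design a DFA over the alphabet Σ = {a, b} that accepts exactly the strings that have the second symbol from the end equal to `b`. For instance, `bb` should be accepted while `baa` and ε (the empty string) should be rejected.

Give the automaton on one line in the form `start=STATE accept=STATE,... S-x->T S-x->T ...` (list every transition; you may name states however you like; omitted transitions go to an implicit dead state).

start=S0 accept=S5,S6 S0-a->S1 S0-b->S2 S1-a->S3 S1-b->S4 S2-a->S5 S2-b->S6 S3-a->S3 S3-b->S4 S4-a->S5 S4-b->S6 S5-a->S3 S5-b->S4 S6-a->S5 S6-b->S6

Because acceptance depends on a position counted from the end, the machine has to buffer the most recent 2 symbols. Make each state the string of the last up-to-2 symbols read; on input `x` shift the window left and append `x`. Accept when the buffered window has length 2 and begins with `b`.
        a   b  
>  S0   S1  S2 
   S1   S3  S4 
   S2   S5  S6 
   S3   S3  S4 
   S4   S5  S6 
 * S5   S3  S4 
 * S6   S5  S6 
(> = start, * = accepting)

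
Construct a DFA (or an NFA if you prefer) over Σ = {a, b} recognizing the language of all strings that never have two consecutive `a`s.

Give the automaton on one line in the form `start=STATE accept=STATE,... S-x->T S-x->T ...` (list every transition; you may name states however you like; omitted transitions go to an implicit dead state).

start=s0 accept=s0,s1 s0-a->s1 s0-b->s0 s1-a->s2 s1-b->s0 s2-a->s2 s2-b->s2

Track partial matches of the forbidden pattern `aa`. State s2 is a dead state reached once `aa` has occurred; every other state accepts. s0 means no part of `aa` is currently matched.
With 3 states:
        a   b  
>* s0   s1  s0 
 * s1   s2  s0 
   s2   s2  s2 
(> = start, * = accepting)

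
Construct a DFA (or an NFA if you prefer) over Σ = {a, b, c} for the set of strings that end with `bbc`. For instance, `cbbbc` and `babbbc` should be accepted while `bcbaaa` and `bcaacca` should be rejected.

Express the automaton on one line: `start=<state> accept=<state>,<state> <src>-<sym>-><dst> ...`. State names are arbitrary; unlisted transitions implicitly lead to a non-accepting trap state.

Remember how much of `bbc` the current input suffix matches. State S0 means no match yet; S1 means the last symbol is `b`; S2 means the last 2 symbols are `bb`; S3 means the last 3 symbols are `bbc`. Only S3 accepts. On a mismatch, fall back to the longest proper suffix that is still a prefix of `bbc`.
4 states suffice.
        a   b   c  
>  S0   S0  S1  S0 
   S1   S0  S2  S0 
   S2   S0  S2  S3 
 * S3   S0  S1  S0 
(> = start, * = accepting)

start=S0 accept=S3 S0-a->S0 S0-b->S1 S0-c->S0 S1-a->S0 S1-b->S2 S1-c->S0 S2-a->S0 S2-b->S2 S2-c->S3 S3-a->S0 S3-b->S1 S3-c->S0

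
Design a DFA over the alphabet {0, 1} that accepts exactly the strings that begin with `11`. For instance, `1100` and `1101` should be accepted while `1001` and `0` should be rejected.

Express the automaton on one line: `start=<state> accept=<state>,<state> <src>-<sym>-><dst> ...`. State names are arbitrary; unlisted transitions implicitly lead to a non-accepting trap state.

Check the first 2 symbols one by one: S0 through S1 record how many have matched `11` so far; any wrong symbol goes to the dead state S3. After all 2 match we enter the accepting sink S2.
With 4 states:
        0   1  
>  S0   S3  S1 
   S1   S3  S2 
 * S2   S2  S2 
   S3   S3  S3 
(> = start, * = accepting)

start=S0 accept=S2 S0-0->S3 S0-1->S1 S1-0->S3 S1-1->S2 S2-0->S2 S2-1->S2 S3-0->S3 S3-1->S3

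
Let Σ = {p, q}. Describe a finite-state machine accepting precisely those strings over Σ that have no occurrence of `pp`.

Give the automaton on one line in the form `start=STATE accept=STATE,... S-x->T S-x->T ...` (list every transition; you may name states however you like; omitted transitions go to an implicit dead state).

This is the complement of 'contains `pp`'. Use the same substring-matching states — s0 through s2 holding how much of `pp` has just been matched — but flip the accepting set: everything except the trap s2 accepts.
3 states suffice.
        p   q  
>* s0   s1  s0 
 * s1   s2  s0 
   s2   s2  s2 
(> = start, * = accepting)

start=s0 accept=s0,s1 s0-p->s1 s0-q->s0 s1-p->s2 s1-q->s0 s2-p->s2 s2-q->s2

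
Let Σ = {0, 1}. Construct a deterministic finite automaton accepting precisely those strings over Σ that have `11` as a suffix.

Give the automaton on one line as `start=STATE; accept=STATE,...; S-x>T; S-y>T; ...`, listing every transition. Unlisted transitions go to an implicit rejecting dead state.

start=q0; accept=q2; q0-0>q0; q0-1>q1; q1-0>q0; q1-1>q2; q2-0>q0; q2-1>q2

Let each state record the length of the longest suffix of the input read so far that is also a prefix of `11`. q1 means the last symbol is `1`; q2 means the last 2 symbols are `11`. Accept only at q2, where the string currently ends in `11`.
With 3 states:
        0   1  
>  q0   q0  q1 
   q1   q0  q2 
 * q2   q0  q2 
(> = start, * = accepting)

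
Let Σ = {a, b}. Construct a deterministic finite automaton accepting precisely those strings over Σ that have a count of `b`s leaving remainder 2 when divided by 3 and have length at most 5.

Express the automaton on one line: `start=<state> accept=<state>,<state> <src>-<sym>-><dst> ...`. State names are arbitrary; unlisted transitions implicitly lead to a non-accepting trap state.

start=q0 accept=q5,q8,q11,q12 q0-a->q1 q0-b->q2 q1-a->q3 q1-b->q4 q2-a->q4 q2-b->q5 q3-a->q6 q3-b->q7 q4-a->q7 q4-b->q8 q5-a->q8 q5-b->q6 q6-a->q9 q6-b->q10 q7-a->q10 q7-b->q11 q8-a->q11 q8-b->q9 q9-a->q9 q9-b->q9 q10-a->q9 q10-b->q12 q11-a->q12 q11-b->q9 q12-a->q9 q12-b->q9

Build one automaton per condition and run them in lockstep. One (3 states) tracks the count of `b`s modulo 3; the other (7 states) tracks the input length, saturating at 6. Each combined state is a pair, one component from each; accept when both components accept. Minimizing collapses redundant product states.
13 states suffice.
          a    b  
>  q0     q1   q2 
   q1     q3   q4 
   q2     q4   q5 
   q3     q6   q7 
   q4     q7   q8 
 * q5     q8   q6 
   q6     q9  q10 
   q7    q10  q11 
 * q8    q11   q9 
   q9     q9   q9 
   q10    q9  q12 
 * q11   q12   q9 
 * q12    q9   q9 
(> = start, * = accepting)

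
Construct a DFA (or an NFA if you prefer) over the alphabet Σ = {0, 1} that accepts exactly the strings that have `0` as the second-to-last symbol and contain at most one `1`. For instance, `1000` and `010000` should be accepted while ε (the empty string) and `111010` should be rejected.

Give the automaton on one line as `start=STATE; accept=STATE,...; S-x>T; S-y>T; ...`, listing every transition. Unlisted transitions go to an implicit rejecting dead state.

Build one automaton per condition and run them in lockstep. The first has 7 states tracking the last 2 symbols read; the second has 3 states tracking the count of `1`s, saturating at 2. A product state is a pair (one from each), accepting exactly when both do.
An 11-state machine:
          0    1  
>  q0     q1   q2 
   q1     q3   q4 
   q2     q5   q6 
 * q3     q3   q4 
 * q4     q5   q6 
   q5     q7   q8 
   q6     q9   q6 
 * q7     q7   q8 
   q8     q9   q6 
   q9    q10   q8 
   q10   q10   q8 
(> = start, * = accepting)

start=q0; accept=q3,q4,q7; q0-0>q1; q0-1>q2; q1-0>q3; q1-1>q4; q2-0>q5; q2-1>q6; q3-0>q3; q3-1>q4; q4-0>q5; q4-1>q6; q5-0>q7; q5-1>q8; q6-0>q9; q6-1>q6; q7-0>q7; q7-1>q8; q8-0>q9; q8-1>q6; q9-0>q10; q9-1>q8; q10-0>q10; q10-1>q8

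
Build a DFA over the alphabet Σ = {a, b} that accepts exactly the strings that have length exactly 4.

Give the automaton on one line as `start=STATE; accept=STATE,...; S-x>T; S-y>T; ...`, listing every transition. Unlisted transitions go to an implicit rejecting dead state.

We only need to distinguish lengths 0, 1, …, 4, and '>4'. Chain S0 → S1 → S2 → S3 → S4 → S5 on every symbol, with S5 looping. Accepting states: {S4}.
With 6 states:
        a   b  
>  S0   S1  S1 
   S1   S2  S2 
   S2   S3  S3 
   S3   S4  S4 
 * S4   S5  S5 
   S5   S5  S5 
(> = start, * = accepting)

start=S0; accept=S4; S0-a>S1; S0-b>S1; S1-a>S2; S1-b>S2; S2-a>S3; S2-b>S3; S3-a>S4; S3-b>S4; S4-a>S5; S4-b>S5; S5-a>S5; S5-b>S5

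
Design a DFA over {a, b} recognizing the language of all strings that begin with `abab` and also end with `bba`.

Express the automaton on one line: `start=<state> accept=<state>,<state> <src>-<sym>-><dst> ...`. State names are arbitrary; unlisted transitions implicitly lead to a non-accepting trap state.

Handle the two conditions separately and then intersect. The first has 6 states tracking whether the input so far still matches the prefix `abab`; the second has 4 states tracking how much of the suffix `bba` has currently been matched. A product state is a pair (one from each), accepting exactly when both do. Equivalent product states are then merged.
A 9-state machine:
        a   b  
>  q0   q1  q2 
   q1   q2  q3 
   q2   q2  q2 
   q3   q4  q2 
   q4   q2  q5 
   q5   q6  q7 
   q6   q6  q5 
   q7   q8  q7 
 * q8   q6  q5 
(> = start, * = accepting)

start=q0 accept=q8 q0-a->q1 q0-b->q2 q1-a->q2 q1-b->q3 q2-a->q2 q2-b->q2 q3-a->q4 q3-b->q2 q4-a->q2 q4-b->q5 q5-a->q6 q5-b->q7 q6-a->q6 q6-b->q5 q7-a->q8 q7-b->q7 q8-a->q6 q8-b->q5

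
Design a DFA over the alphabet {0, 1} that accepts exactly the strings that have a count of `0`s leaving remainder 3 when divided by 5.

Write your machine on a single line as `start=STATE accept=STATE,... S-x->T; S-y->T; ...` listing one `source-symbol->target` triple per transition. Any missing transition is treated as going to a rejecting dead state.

The only thing that matters is how many `0`s have appeared, reduced mod 5. Use one state per residue: q0 for 0, …, q4 for 4. Reading `0` moves to the next residue; anything else stays put. q3 is accepting.
5 states suffice.
        0   1  
>  q0   q1  q0 
   q1   q2  q1 
   q2   q3  q2 
 * q3   q4  q3 
   q4   q0  q4 
(> = start, * = accepting)

start=q0; accept=q3; q0-0->q1; q0-1->q0; q1-0->q2; q1-1->q1; q2-0->q3; q2-1->q2; q3-0->q4; q3-1->q3; q4-0->q0; q4-1->q4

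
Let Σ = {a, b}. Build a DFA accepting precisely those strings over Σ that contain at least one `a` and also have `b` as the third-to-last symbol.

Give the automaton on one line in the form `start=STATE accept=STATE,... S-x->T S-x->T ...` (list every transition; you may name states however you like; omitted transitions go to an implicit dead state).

Build one automaton per condition and run them in lockstep. The first has 3 states tracking the count of `a`s, saturating at 2; the second has 15 states tracking the last 3 symbols read. A product state is a pair (one from each), accepting exactly when both do. Minimizing collapses redundant product states.
With 11 states:
          a    b  
>  S0     S1   S2 
   S1     S1   S3 
   S2     S4   S5 
   S3     S4   S6 
   S4     S7   S8 
   S5     S9   S5 
   S6     S9  S10 
 * S7     S1   S3 
 * S8     S4   S6 
 * S9     S7   S8 
 * S10    S9  S10 
(> = start, * = accepting)

start=S0 accept=S7,S8,S9,S10 S0-a->S1 S0-b->S2 S1-a->S1 S1-b->S3 S2-a->S4 S2-b->S5 S3-a->S4 S3-b->S6 S4-a->S7 S4-b->S8 S5-a->S9 S5-b->S5 S6-a->S9 S6-b->S10 S7-a->S1 S7-b->S3 S8-a->S4 S8-b->S6 S9-a->S7 S9-b->S8 S10-a->S9 S10-b->S10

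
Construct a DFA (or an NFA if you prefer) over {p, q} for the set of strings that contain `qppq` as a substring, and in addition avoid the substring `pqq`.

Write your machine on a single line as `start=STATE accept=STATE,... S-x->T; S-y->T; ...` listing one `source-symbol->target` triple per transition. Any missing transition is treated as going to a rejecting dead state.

Handle the two conditions separately and then intersect. One (5 states) tracks whether and how much of `qppq` has been seen; the other (4 states) tracks partial matches of the forbidden pattern `pqq`. Each combined state is a pair, one component from each; accept when both components accept. Minimizing collapses redundant product states.
A 9-state machine:
        p   q  
>  s0   s1  s2 
   s1   s1  s3 
   s2   s4  s2 
   s3   s4  s5 
   s4   s6  s3 
   s5   s5  s5 
   s6   s1  s7 
 * s7   s8  s5 
 * s8   s8  s7 
(> = start, * = accepting)

start=s0; accept=s7,s8; s0-p->s1; s0-q->s2; s1-p->s1; s1-q->s3; s2-p->s4; s2-q->s2; s3-p->s4; s3-q->s5; s4-p->s6; s4-q->s3; s5-p->s5; s5-q->s5; s6-p->s1; s6-q->s7; s7-p->s8; s7-q->s5; s8-p->s8; s8-q->s7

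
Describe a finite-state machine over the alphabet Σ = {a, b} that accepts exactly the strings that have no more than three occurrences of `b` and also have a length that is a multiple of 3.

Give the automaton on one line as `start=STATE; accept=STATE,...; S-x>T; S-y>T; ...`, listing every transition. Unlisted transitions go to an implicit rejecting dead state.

Build one automaton per condition and run them in lockstep. The first has 5 states tracking the count of `b`s, saturating at 4; the second has 3 states tracking the input length modulo 3. A product state is a pair (one from each), accepting exactly when both do. Minimizing collapses redundant product states.
With 13 states:
          a    b  
>* S0     S1   S2 
   S1     S3   S4 
   S2     S4   S5 
   S3     S0   S6 
   S4     S6   S7 
   S5     S7   S8 
 * S6     S2   S9 
 * S7     S9  S10 
 * S8    S10  S11 
   S9     S5  S12 
   S10   S12  S11 
   S11   S11  S11 
   S12    S8  S11 
(> = start, * = accepting)

start=S0; accept=S0,S6,S7,S8; S0-a>S1; S0-b>S2; S1-a>S3; S1-b>S4; S2-a>S4; S2-b>S5; S3-a>S0; S3-b>S6; S4-a>S6; S4-b>S7; S5-a>S7; S5-b>S8; S6-a>S2; S6-b>S9; S7-a>S9; S7-b>S10; S8-a>S10; S8-b>S11; S9-a>S5; S9-b>S12; S10-a>S12; S10-b>S11; S11-a>S11; S11-b>S11; S12-a>S8; S12-b>S11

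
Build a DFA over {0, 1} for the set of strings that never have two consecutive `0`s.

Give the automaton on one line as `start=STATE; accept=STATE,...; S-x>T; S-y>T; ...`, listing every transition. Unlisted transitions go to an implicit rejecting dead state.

start=s0; accept=s0,s1; s0-0>s1; s0-1>s0; s1-0>s2; s1-1>s0; s2-0>s2; s2-1>s2

Track partial matches of the forbidden pattern `00`. State s2 is a dead state reached once `00` has occurred; every other state accepts. s0 means no part of `00` is currently matched.
A 3-state machine:
        0   1  
>* s0   s1  s0 
 * s1   s2  s0 
   s2   s2  s2 
(> = start, * = accepting)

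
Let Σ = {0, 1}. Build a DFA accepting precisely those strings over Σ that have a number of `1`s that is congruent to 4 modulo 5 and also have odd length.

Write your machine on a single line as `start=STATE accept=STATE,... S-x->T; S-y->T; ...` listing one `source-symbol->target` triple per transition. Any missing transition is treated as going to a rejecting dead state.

Build one automaton per condition and run them in lockstep. The first has 5 states tracking the count of `1`s modulo 5; the second has 2 states tracking the input length modulo 2. A product state is a pair (one from each), accepting exactly when both do.
        0   1  
>  q0   q1  q2 
   q1   q0  q3 
   q2   q3  q4 
   q3   q2  q5 
   q4   q5  q6 
   q5   q4  q7 
   q6   q7  q8 
   q7   q6  q9 
   q8   q9  q1 
 * q9   q8  q0 
(> = start, * = accepting)

start=q0; accept=q9; q0-0->q1; q0-1->q2; q1-0->q0; q1-1->q3; q2-0->q3; q2-1->q4; q3-0->q2; q3-1->q5; q4-0->q5; q4-1->q6; q5-0->q4; q5-1->q7; q6-0->q7; q6-1->q8; q7-0->q6; q7-1->q9; q8-0->q9; q8-1->q1; q9-0->q8; q9-1->q0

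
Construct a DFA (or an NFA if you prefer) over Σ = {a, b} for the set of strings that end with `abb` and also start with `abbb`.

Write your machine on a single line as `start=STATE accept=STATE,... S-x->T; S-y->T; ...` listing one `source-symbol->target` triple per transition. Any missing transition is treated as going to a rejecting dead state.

Handle the two conditions separately and then intersect. The first has 4 states tracking how much of the suffix `abb` has currently been matched; the second has 6 states tracking whether the input so far still matches the prefix `abbb`. A product state is a pair (one from each), accepting exactly when both do.
A 12-state machine:
          a    b  
>  q0     q1   q2 
   q1     q3   q4 
   q2     q3   q2 
   q3     q3   q5 
   q4     q3   q6 
   q5     q3   q7 
   q6     q3   q8 
   q7     q3   q2 
   q8     q9   q8 
   q9     q9  q10 
   q10    q9  q11 
 * q11    q9   q8 
(> = start, * = accepting)

start=q0; accept=q11; q0-a->q1; q0-b->q2; q1-a->q3; q1-b->q4; q2-a->q3; q2-b->q2; q3-a->q3; q3-b->q5; q4-a->q3; q4-b->q6; q5-a->q3; q5-b->q7; q6-a->q3; q6-b->q8; q7-a->q3; q7-b->q2; q8-a->q9; q8-b->q8; q9-a->q9; q9-b->q10; q10-a->q9; q10-b->q11; q11-a->q9; q11-b->q8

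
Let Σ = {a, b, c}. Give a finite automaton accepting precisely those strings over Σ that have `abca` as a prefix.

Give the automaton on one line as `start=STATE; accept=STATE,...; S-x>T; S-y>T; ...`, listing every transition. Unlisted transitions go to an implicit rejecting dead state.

Walk along `abca` while the input agrees: from q0 take `a` to q1, and so on. Any deviation drops to the rejecting sink q5. Once q4 is reached the prefix is confirmed and every continuation is accepted.
6 states suffice.
        a   b   c  
>  q0   q1  q5  q5 
   q1   q5  q2  q5 
   q2   q5  q5  q3 
   q3   q4  q5  q5 
 * q4   q4  q4  q4 
   q5   q5  q5  q5 
(> = start, * = accepting)

start=q0; accept=q4; q0-a>q1; q0-b>q5; q0-c>q5; q1-a>q5; q1-b>q2; q1-c>q5; q2-a>q5; q2-b>q5; q2-c>q3; q3-a>q4; q3-b>q5; q3-c>q5; q4-a>q4; q4-b>q4; q4-c>q4; q5-a>q5; q5-b>q5; q5-c>q5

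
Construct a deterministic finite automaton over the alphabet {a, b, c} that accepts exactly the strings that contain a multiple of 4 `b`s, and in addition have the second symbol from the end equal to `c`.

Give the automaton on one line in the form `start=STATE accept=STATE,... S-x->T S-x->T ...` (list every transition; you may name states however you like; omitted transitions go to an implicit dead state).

start=q0 accept=q4,q5 q0-a->q0 q0-b->q1 q0-c->q2 q1-a->q1 q1-b->q3 q1-c->q1 q2-a->q4 q2-b->q1 q2-c->q5 q3-a->q3 q3-b->q6 q3-c->q3 q4-a->q0 q4-b->q1 q4-c->q2 q5-a->q4 q5-b->q1 q5-c->q5 q6-a->q6 q6-b->q0 q6-c->q7 q7-a->q6 q7-b->q4 q7-c->q7

Build one automaton per condition and run them in lockstep. The first has 4 states tracking the count of `b`s modulo 4; the second has 13 states tracking the last 2 symbols read. A product state is a pair (one from each), accepting exactly when both do. After merging equivalent states the machine shrinks.
An 8-state machine:
        a   b   c  
>  q0   q0  q1  q2 
   q1   q1  q3  q1 
   q2   q4  q1  q5 
   q3   q3  q6  q3 
 * q4   q0  q1  q2 
 * q5   q4  q1  q5 
   q6   q6  q0  q7 
   q7   q6  q4  q7 
(> = start, * = accepting)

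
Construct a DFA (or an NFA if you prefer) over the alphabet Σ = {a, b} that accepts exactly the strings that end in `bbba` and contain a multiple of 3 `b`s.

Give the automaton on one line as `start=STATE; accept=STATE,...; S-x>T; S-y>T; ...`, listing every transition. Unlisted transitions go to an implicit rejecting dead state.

Handle the two conditions separately and then intersect. The first has 5 states tracking how much of the suffix `bbba` has currently been matched; the second has 3 states tracking the count of `b`s modulo 3. A product state is a pair (one from each), accepting exactly when both do. Minimizing collapses redundant product states.
        a   b  
>  q0   q0  q1 
   q1   q2  q3 
   q2   q2  q4 
   q3   q4  q5 
   q4   q4  q0 
   q5   q6  q1 
 * q6   q0  q1 
(> = start, * = accepting)

start=q0; accept=q6; q0-a>q0; q0-b>q1; q1-a>q2; q1-b>q3; q2-a>q2; q2-b>q4; q3-a>q4; q3-b>q5; q4-a>q4; q4-b>q0; q5-a>q6; q5-b>q1; q6-a>q0; q6-b>q1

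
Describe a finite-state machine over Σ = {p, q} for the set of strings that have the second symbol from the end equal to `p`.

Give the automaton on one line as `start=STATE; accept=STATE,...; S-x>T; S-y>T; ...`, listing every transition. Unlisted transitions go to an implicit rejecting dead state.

A DFA must remember the last 2 symbols (since which symbol is second-to-last isn't known until the input ends). Use one state per possible window of the last ≤2 symbols; accept from those whose window starts with `p`.
A 7-state machine:
        p   q  
>  s0   s1  s2 
   s1   s3  s4 
   s2   s5  s6 
 * s3   s3  s4 
 * s4   s5  s6 
   s5   s3  s4 
   s6   s5  s6 
(> = start, * = accepting)

start=s0; accept=s3,s4; s0-p>s1; s0-q>s2; s1-p>s3; s1-q>s4; s2-p>s5; s2-q>s6; s3-p>s3; s3-q>s4; s4-p>s5; s4-q>s6; s5-p>s3; s5-q>s4; s6-p>s5; s6-q>s6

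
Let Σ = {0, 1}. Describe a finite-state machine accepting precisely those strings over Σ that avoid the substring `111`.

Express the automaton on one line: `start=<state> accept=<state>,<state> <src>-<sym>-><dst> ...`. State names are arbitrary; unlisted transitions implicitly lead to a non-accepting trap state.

This is the complement of 'contains `111`'. Use the same substring-matching states — A through D holding how much of `111` has just been matched — but flip the accepting set: everything except the trap D accepts.
4 states suffice.
       0  1 
>* A   A  B 
 * B   A  C 
 * C   A  D 
   D   D  D 
(> = start, * = accepting)

start=A accept=A,B,C A-0->A A-1->B B-0->A B-1->C C-0->A C-1->D D-0->D D-1->D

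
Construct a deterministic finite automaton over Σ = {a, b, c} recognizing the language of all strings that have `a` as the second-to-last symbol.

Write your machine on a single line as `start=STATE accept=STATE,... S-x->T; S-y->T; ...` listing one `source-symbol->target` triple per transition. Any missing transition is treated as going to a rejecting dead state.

start=q0; accept=q4,q5,q6; q0-a->q1; q0-b->q2; q0-c->q3; q1-a->q4; q1-b->q5; q1-c->q6; q2-a->q7; q2-b->q8; q2-c->q9; q3-a->q10; q3-b->q11; q3-c->q12; q4-a->q4; q4-b->q5; q4-c->q6; q5-a->q7; q5-b->q8; q5-c->q9; q6-a->q10; q6-b->q11; q6-c->q12; q7-a->q4; q7-b->q5; q7-c->q6; q8-a->q7; q8-b->q8; q8-c->q9; q9-a->q10; q9-b->q11; q9-c->q12; q10-a->q4; q10-b->q5; q10-c->q6; q11-a->q7; q11-b->q8; q11-c->q9; q12-a->q10; q12-b->q11; q12-c->q12

A DFA must remember the last 2 symbols (since which symbol is second-to-last isn't known until the input ends). Use one state per possible window of the last ≤2 symbols; accept from those whose window starts with `a`.
13 states suffice.
          a    b    c  
>  q0     q1   q2   q3 
   q1     q4   q5   q6 
   q2     q7   q8   q9 
   q3    q10  q11  q12 
 * q4     q4   q5   q6 
 * q5     q7   q8   q9 
 * q6    q10  q11  q12 
   q7     q4   q5   q6 
   q8     q7   q8   q9 
   q9    q10  q11  q12 
   q10    q4   q5   q6 
   q11    q7   q8   q9 
   q12   q10  q11  q12 
(> = start, * = accepting)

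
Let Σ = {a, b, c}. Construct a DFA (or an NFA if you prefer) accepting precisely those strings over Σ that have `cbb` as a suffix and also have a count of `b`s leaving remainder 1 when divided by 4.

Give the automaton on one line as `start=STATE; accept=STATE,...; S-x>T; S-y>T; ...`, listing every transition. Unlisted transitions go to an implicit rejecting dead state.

start=q0; accept=q6; q0-a>q0; q0-b>q1; q0-c>q0; q1-a>q1; q1-b>q2; q1-c>q1; q2-a>q2; q2-b>q3; q2-c>q2; q3-a>q3; q3-b>q0; q3-c>q4; q4-a>q3; q4-b>q5; q4-c>q4; q5-a>q0; q5-b>q6; q5-c>q0; q6-a>q1; q6-b>q2; q6-c>q1

Handle the two conditions separately and then intersect. The first has 4 states tracking how much of the suffix `cbb` has currently been matched; the second has 4 states tracking the count of `b`s modulo 4. A product state is a pair (one from each), accepting exactly when both do. Equivalent product states are then merged.
A 7-state machine:
        a   b   c  
>  q0   q0  q1  q0 
   q1   q1  q2  q1 
   q2   q2  q3  q2 
   q3   q3  q0  q4 
   q4   q3  q5  q4 
   q5   q0  q6  q0 
 * q6   q1  q2  q1 
(> = start, * = accepting)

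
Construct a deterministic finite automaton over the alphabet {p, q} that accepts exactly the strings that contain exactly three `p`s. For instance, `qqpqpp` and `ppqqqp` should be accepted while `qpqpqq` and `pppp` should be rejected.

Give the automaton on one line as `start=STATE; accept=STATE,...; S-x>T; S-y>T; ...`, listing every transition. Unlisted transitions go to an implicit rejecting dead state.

Only the number of `p`s matters, and only up to 4. Make a chain A → B → C → D → E advanced by each `p` (with E absorbing); every other symbol self-loops. The accepting set is {D}.
5 states suffice.
       p  q 
>  A   B  A 
   B   C  B 
   C   D  C 
 * D   E  D 
   E   E  E 
(> = start, * = accepting)

start=A; accept=D; A-p>B; A-q>A; B-p>C; B-q>B; C-p>D; C-q>C; D-p>E; D-q>D; E-p>E; E-q>E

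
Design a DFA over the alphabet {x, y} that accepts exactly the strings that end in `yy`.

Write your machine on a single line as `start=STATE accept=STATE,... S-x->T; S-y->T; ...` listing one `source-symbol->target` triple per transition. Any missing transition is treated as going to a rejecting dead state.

start=S0; accept=S2; S0-x->S0; S0-y->S1; S1-x->S0; S1-y->S2; S2-x->S0; S2-y->S2

Let each state record the length of the longest suffix of the input read so far that is also a prefix of `yy`. S1 means the last symbol is `y`; S2 means the last 2 symbols are `yy`. Accept only at S2, where the string currently ends in `yy`.
3 states suffice.
        x   y  
>  S0   S0  S1 
   S1   S0  S2 
 * S2   S0  S2 
(> = start, * = accepting)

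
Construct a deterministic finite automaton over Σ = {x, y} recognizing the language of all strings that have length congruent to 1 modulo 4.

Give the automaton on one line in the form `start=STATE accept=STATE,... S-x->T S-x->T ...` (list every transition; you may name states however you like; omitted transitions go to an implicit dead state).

Count input length modulo 4: every symbol advances one step around the cycle q0 → q1 → q2 → q3 → q0. Accept at q1.
A 4-state machine:
        x   y  
>  q0   q1  q1 
 * q1   q2  q2 
   q2   q3  q3 
   q3   q0  q0 
(> = start, * = accepting)

start=q0 accept=q1 q0-x->q1 q0-y->q1 q1-x->q2 q1-y->q2 q2-x->q3 q2-y->q3 q3-x->q0 q3-y->q0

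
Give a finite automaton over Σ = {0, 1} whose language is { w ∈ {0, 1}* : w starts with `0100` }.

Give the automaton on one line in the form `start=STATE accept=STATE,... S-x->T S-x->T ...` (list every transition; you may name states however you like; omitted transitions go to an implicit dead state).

start=q0 accept=q4 q0-0->q1 q0-1->q5 q1-0->q5 q1-1->q2 q2-0->q3 q2-1->q5 q3-0->q4 q3-1->q5 q4-0->q4 q4-1->q4 q5-0->q5 q5-1->q5

Check the first 4 symbols one by one: q0 through q3 record how many have matched `0100` so far; any wrong symbol goes to the dead state q5. After all 4 match we enter the accepting sink q4.
A 6-state machine:
        0   1  
>  q0   q1  q5 
   q1   q5  q2 
   q2   q3  q5 
   q3   q4  q5 
 * q4   q4  q4 
   q5   q5  q5 
(> = start, * = accepting)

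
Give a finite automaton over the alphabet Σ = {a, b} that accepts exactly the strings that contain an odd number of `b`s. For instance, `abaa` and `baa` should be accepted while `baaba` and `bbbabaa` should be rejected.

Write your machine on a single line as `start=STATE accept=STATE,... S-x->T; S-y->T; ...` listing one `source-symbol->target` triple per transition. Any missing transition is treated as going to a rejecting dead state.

Keep the running count of `b`s modulo 2: each `b` advances along the cycle s0 → s1 → s0 while other symbols loop. Accept at s1.
With 2 states:
        a   b  
>  s0   s0  s1 
 * s1   s1  s0 
(> = start, * = accepting)

start=s0; accept=s1; s0-a->s0; s0-b->s1; s1-a->s1; s1-b->s0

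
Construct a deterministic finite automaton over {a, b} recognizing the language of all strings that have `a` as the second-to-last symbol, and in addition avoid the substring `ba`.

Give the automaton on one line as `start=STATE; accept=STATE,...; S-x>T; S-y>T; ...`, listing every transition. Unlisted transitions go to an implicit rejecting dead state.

start=S0; accept=S3,S4; S0-a>S1; S0-b>S2; S1-a>S3; S1-b>S4; S2-a>S5; S2-b>S6; S3-a>S3; S3-b>S4; S4-a>S5; S4-b>S6; S5-a>S7; S5-b>S8; S6-a>S5; S6-b>S6; S7-a>S7; S7-b>S8; S8-a>S5; S8-b>S9; S9-a>S5; S9-b>S9

Handle the two conditions separately and then intersect. One (7 states) tracks the last 2 symbols read; the other (3 states) tracks partial matches of the forbidden pattern `ba`. Each combined state is a pair, one component from each; accept when both components accept.
A 10-state machine:
        a   b  
>  S0   S1  S2 
   S1   S3  S4 
   S2   S5  S6 
 * S3   S3  S4 
 * S4   S5  S6 
   S5   S7  S8 
   S6   S5  S6 
   S7   S7  S8 
   S8   S5  S9 
   S9   S5  S9 
(> = start, * = accepting)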